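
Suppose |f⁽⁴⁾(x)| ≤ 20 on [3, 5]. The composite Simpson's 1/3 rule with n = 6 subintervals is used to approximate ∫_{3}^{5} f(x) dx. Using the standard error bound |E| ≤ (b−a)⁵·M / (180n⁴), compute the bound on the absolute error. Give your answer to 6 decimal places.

|E| ≤ (2)⁵·20 / (180·6⁴) = 640/233280 = 0.002743.

0.002743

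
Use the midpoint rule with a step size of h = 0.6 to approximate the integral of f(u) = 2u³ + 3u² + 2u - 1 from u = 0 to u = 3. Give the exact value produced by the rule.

72.42

h = (3 − 0)/5 = 0.6.
Midpoints m₁,…,m₅ = 0.3, 0.9, 1.5, 2.1, 2.7.
f(m₁)=-0.076, f(m₂)=4.688, f(m₃)=15.5, f(m₄)=34.952, f(m₅)=65.636.
h·[f(m₁) + f(m₂) + f(m₃) + f(m₄) + f(m₅)] = 0.6·(120.7) = 72.42.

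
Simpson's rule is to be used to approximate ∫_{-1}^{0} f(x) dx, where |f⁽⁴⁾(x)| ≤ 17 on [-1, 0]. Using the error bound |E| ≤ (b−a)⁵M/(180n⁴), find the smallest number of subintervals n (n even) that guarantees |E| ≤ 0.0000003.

Need 17/(180n⁴) ≤ 0.0000003.
n⁴ ≥ 17/(180·0.0000003) = 314815 ⇒ n ≥ 23.6872, so the smallest even n is 24. (n must be even for Simpson's rule.)

24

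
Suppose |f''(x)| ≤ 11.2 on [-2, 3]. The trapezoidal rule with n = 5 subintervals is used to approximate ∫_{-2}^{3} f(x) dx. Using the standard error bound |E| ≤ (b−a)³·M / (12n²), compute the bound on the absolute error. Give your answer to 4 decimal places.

4.6667

|E| ≤ (5)³·11.2 / (12·5²) = 1400/300 = 4.6667.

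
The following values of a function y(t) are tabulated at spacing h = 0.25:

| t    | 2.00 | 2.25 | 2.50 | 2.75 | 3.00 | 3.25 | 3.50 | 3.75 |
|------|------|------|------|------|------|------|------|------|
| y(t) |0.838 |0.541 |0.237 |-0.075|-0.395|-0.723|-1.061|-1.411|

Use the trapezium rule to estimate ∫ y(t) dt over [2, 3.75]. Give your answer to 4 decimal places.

-0.4406

h = 0.25, n = 7.
(h/2)·[y₀ + 2y₁ + 2y₂ + 2y₃ + 2y₄ + 2y₅ + 2y₆ + y₇] = 0.125·(-3.525) = -0.4406.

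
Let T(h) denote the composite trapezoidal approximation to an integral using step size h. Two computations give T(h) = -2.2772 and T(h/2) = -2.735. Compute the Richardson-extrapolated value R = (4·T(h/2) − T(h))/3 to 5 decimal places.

-2.88760

R = (4·T(h/2) − T(h)) / 3 = (4·(-2.735) − (-2.2772))/3 = (-8.6628)/3 = -2.88760.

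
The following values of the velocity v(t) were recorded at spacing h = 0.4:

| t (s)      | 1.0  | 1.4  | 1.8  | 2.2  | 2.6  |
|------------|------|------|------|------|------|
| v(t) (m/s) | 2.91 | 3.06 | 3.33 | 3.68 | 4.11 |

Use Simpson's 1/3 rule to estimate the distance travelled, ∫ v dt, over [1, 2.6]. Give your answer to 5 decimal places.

5.41867

h = 0.4, n = 4.
(h/3)·[y₀ + 4y₁ + 2y₂ + 4y₃ + y₄] = 0.133333·(40.64) = 5.41867.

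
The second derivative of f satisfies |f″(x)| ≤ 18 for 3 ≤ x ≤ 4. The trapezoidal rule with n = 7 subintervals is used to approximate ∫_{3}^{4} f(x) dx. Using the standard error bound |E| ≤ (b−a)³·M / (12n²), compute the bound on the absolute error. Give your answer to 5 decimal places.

|E| ≤ (1)³·18 / (12·7²) = 18/588 = 0.03061.

0.03061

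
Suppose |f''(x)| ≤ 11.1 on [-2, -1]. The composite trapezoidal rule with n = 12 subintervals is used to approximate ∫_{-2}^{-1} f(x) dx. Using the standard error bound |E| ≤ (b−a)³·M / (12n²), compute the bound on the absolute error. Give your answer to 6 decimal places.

0.006424

|E| ≤ (1)³·11.1 / (12·12²) = 11.1/1728 = 0.006424.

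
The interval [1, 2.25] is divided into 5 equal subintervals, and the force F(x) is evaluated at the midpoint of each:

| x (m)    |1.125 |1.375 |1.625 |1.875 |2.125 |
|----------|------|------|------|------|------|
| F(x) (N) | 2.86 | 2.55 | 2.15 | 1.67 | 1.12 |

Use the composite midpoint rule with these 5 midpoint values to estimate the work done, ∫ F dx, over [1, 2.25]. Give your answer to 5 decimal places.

h = 0.25, n = 5.
h·[y(m₁) + y(m₂) + y(m₃) + y(m₄) + y(m₅)] = 0.25·(10.35) = 2.58750.

2.58750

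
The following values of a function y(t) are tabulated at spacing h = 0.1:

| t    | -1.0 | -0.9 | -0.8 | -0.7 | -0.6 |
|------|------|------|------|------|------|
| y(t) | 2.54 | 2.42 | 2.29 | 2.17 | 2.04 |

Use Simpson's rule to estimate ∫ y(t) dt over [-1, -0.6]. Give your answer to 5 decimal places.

0.91733

h = 0.1, n = 4.
(h/3)·[y₀ + 4y₁ + 2y₂ + 4y₃ + y₄] = 0.033333·(27.52) = 0.91733.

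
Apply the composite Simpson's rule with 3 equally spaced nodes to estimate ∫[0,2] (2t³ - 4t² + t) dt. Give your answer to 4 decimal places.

h = (2 − 0)/2 = 1.
Nodes t₀,…,t₂ = 0, 1, 2.
f(t) = 2t³ - 4t² + t: f₀=0, f₁=-1, f₂=2.
(h/3)·[f₀ + 4f₁ + f₂] = 0.333333·(-2) = -0.6667.

-0.6667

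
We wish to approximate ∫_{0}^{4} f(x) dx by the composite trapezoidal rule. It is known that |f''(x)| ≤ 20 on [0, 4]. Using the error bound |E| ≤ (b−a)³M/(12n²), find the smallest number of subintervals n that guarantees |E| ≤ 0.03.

60

Need 1280/(12n²) ≤ 0.03.
n² ≥ 1280/(12·0.03) = 3555.56 ⇒ n ≥ 59.6285, so the smallest n is 60.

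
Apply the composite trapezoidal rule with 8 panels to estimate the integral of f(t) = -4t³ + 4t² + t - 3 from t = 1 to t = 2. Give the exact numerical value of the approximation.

h = (2 − 1)/8 = 0.125.
Nodes t₀,…,t₈ = 1, 1.125, 1.25, 1.375, 1.5, 1.625, 1.75, 1.875, 2.
f(t) = -4t³ + 4t² + t - 3: f₀=-2, f₁=-2.5078125, f₂=-3.3125, f₃=-4.4609375, f₄=-6, f₅=-7.9765625, f₆=-10.4375, f₇=-13.4296875, f₈=-17.
(h/2)·[f₀ + 2f₁ + 2f₂ + 2f₃ + 2f₄ + 2f₅ + 2f₆ + 2f₇ + f₈] = 0.0625·(-115.25) = -7.203125.

-7.203125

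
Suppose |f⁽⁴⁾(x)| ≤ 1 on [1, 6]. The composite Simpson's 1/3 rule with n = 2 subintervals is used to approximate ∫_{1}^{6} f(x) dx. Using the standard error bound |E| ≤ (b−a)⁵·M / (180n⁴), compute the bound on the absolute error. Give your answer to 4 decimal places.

|E| ≤ (5)⁵·1 / (180·2⁴) = 3125/2880 = 1.0851.

1.0851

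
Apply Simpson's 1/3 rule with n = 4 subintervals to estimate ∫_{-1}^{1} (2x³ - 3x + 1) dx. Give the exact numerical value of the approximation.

2

h = (1 − (-1))/4 = 0.5.
Nodes x₀,…,x₄ = -1, -0.5, 0, 0.5, 1.
f(x) = 2x³ - 3x + 1: f₀=2, f₁=2.25, f₂=1, f₃=-0.25, f₄=0.
(h/3)·[f₀ + 4f₁ + 2f₂ + 4f₃ + f₄] = 0.166667·(12) = 2.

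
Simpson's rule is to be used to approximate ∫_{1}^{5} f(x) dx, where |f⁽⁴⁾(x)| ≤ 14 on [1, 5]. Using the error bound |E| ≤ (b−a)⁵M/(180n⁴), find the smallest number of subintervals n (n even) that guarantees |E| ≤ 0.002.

16

Need 14336/(180n⁴) ≤ 0.002.
n⁴ ≥ 14336/(180·0.002) = 39822.2 ⇒ n ≥ 14.1264, so the smallest even n is 16. (n must be even for Simpson's rule.)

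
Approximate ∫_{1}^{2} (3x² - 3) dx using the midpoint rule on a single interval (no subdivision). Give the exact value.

M = (b−a)·f(1.5) = 1·(3.75) = 3.75.

3.75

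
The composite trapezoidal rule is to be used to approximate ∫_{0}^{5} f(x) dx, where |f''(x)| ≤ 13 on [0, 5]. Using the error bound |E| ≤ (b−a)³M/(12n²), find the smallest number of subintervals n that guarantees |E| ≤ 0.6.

Need 1625/(12n²) ≤ 0.6.
n² ≥ 1625/(12·0.6) = 225.694 ⇒ n ≥ 15.0231, so the smallest n is 16.

16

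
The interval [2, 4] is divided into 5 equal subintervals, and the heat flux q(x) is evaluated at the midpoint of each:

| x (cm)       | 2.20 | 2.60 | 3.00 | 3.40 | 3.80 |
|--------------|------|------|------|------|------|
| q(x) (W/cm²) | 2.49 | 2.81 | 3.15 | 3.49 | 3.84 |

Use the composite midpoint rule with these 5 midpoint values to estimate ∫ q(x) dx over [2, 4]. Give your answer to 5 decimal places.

6.31200

h = 0.4, n = 5.
h·[y(m₁) + y(m₂) + y(m₃) + y(m₄) + y(m₅)] = 0.4·(15.78) = 6.31200.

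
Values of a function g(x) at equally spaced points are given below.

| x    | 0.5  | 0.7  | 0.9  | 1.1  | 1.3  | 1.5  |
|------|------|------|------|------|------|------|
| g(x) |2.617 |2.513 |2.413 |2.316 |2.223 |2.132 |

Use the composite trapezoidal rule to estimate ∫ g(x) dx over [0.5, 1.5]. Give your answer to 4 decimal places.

h = 0.2, n = 5.
(h/2)·[y₀ + 2y₁ + 2y₂ + 2y₃ + 2y₄ + y₅] = 0.1·(23.679) = 2.3679.

2.3679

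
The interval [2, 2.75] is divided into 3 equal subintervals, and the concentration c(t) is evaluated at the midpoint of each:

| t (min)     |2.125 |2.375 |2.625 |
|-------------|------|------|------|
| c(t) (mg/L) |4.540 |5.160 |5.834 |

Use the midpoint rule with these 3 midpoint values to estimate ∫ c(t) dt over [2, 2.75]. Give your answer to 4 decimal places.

h = 0.25, n = 3.
h·[y(m₁) + y(m₂) + y(m₃)] = 0.25·(15.534) = 3.8835.

3.8835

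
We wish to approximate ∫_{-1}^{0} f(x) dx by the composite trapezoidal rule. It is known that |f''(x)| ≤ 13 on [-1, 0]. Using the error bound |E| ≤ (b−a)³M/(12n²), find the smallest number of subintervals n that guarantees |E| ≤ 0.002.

24

Need 13/(12n²) ≤ 0.002.
n² ≥ 13/(12·0.002) = 541.667 ⇒ n ≥ 23.2737, so the smallest n is 24.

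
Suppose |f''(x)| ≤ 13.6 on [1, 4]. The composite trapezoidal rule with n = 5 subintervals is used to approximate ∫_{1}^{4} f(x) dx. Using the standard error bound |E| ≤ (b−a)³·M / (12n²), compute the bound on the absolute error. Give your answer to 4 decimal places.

1.2240

|E| ≤ (3)³·13.6 / (12·5²) = 367.2/300 = 1.2240.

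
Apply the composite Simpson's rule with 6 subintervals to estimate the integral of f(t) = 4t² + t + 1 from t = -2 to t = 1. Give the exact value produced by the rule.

h = (1 − (-2))/6 = 0.5.
Nodes t₀,…,t₆ = -2, -1.5, -1, -0.5, 0, 0.5, 1.
f(t) = 4t² + t + 1: f₀=15, f₁=8.5, f₂=4, f₃=1.5, f₄=1, f₅=2.5, f₆=6.
(h/3)·[f₀ + 4f₁ + 2f₂ + 4f₃ + 2f₄ + 4f₅ + f₆] = 0.166667·(81) = 13.5.

13.5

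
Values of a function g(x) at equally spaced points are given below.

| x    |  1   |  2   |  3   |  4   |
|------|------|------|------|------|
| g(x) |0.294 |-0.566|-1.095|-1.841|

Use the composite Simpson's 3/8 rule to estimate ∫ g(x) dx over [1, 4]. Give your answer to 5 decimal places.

h = 1, n = 3.
(3h/8)·[y₀ + 3y₁ + 3y₂ + y₃] = 0.375·(-6.530) = -2.44875.

-2.44875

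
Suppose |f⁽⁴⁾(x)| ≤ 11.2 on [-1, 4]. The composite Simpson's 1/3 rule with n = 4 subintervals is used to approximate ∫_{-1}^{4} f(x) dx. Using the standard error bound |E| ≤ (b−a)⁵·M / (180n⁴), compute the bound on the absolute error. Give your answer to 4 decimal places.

|E| ≤ (5)⁵·11.2 / (180·4⁴) = 35000/46080 = 0.7595.

0.7595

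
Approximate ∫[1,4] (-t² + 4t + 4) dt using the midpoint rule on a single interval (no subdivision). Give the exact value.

M = (b−a)·f(2.5) = 3·(7.75) = 23.25.

23.25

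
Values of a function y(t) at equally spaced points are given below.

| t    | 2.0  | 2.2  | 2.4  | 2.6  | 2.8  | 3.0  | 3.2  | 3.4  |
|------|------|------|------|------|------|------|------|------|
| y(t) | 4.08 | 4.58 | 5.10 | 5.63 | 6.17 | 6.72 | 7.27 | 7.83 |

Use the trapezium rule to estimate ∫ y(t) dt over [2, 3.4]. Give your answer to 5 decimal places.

h = 0.2, n = 7.
(h/2)·[y₀ + 2y₁ + 2y₂ + 2y₃ + 2y₄ + 2y₅ + 2y₆ + y₇] = 0.1·(82.85) = 8.28500.

8.28500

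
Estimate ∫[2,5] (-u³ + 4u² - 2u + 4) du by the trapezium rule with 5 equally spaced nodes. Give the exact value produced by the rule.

h = (5 − 2)/4 = 0.75.
Nodes u₀,…,u₄ = 2, 2.75, 3.5, 4.25, 5.
f(u) = -u³ + 4u² - 2u + 4: f₀=8, f₁=7.953125, f₂=3.125, f₃=-9.015625, f₄=-31.
(h/2)·[f₀ + 2f₁ + 2f₂ + 2f₃ + f₄] = 0.375·(-18.875) = -7.078125.

-7.078125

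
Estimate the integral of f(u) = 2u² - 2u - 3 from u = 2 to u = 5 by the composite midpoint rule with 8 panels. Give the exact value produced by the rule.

47.9296875

h = (5 − 2)/8 = 0.375.
Midpoints m₁,…,m₈ = 2.1875, 2.5625, 2.9375, 3.3125, 3.6875, 4.0625, 4.4375, 4.8125.
f(m₁)=2.1953125, f(m₂)=5.0078125, f(m₃)=8.3828125, f(m₄)=12.3203125, f(m₅)=16.8203125, f(m₆)=21.8828125, f(m₇)=27.5078125, f(m₈)=33.6953125.
h·[f(m₁) + f(m₂) + f(m₃) + f(m₄) + f(m₅) + f(m₆) + f(m₇) + f(m₈)] = 0.375·(127.8125) = 47.9296875.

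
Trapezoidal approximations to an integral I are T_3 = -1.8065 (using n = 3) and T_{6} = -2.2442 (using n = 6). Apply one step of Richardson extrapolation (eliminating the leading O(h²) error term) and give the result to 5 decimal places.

-2.39010

R = (4·T_{6} − T_3) / 3 = (4·(-2.2442) − (-1.8065))/3 = (-7.1703)/3 = -2.39010.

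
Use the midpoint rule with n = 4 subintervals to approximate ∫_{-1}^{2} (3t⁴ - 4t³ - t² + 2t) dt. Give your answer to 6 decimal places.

h = (2 − (-1))/4 = 0.75.
Midpoints m₁,…,m₄ = -0.625, 0.125, 0.875, 1.625.
f(m₁)=-0.206298828125, f(m₂)=0.227294921875, f(m₃)=0.063232421875, f(m₄)=4.364013671875.
h·[f(m₁) + f(m₂) + f(m₃) + f(m₄)] = 0.75·(4.4482421875) = 3.336182.

3.336182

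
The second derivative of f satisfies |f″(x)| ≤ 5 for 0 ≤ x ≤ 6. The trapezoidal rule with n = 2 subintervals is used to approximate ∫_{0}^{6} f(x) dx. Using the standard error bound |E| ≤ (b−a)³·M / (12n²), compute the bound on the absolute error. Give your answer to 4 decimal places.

|E| ≤ (6)³·5 / (12·2²) = 1080/48 = 22.5000.

22.5000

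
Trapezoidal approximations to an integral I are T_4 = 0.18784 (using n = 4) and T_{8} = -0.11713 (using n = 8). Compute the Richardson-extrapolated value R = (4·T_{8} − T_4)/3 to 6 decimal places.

R = (4·T_{8} − T_4) / 3 = (4·(-0.11713) − 0.18784)/3 = (-0.65636)/3 = -0.218787.

-0.218787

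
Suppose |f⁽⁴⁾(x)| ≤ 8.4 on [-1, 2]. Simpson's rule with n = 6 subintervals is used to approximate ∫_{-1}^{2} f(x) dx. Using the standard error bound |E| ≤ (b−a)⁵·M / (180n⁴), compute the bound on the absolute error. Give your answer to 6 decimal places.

0.008750

|E| ≤ (3)⁵·8.4 / (180·6⁴) = 2041.2/233280 = 0.008750.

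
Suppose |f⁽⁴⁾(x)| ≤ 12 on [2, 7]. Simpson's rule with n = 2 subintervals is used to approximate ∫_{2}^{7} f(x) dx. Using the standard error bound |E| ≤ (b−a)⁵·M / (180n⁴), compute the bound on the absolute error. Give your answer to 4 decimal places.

13.0208

|E| ≤ (5)⁵·12 / (180·2⁴) = 37500/2880 = 13.0208.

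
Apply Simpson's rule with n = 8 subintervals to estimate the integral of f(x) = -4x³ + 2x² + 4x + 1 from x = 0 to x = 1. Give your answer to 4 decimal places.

h = (1 − 0)/8 = 0.125.
Nodes x₀,…,x₈ = 0, 0.125, 0.25, 0.375, 0.5, 0.625, 0.75, 0.875, 1.
f(x) = -4x³ + 2x² + 4x + 1: f₀=1, f₁=1.5234375, f₂=2.0625, f₃=2.5703125, f₄=3, f₅=3.3046875, f₆=3.4375, f₇=3.3515625, f₈=3.
(h/3)·[f₀ + 4f₁ + 2f₂ + 4f₃ + 2f₄ + 4f₅ + 2f₆ + 4f₇ + f₈] = 0.041667·(64) = 2.6667.

2.6667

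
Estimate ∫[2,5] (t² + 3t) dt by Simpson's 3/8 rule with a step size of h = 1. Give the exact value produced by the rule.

70.5

h = (5 − 2)/3 = 1.
Nodes t₀,…,t₃ = 2, 3, 4, 5.
f(t) = t² + 3t: f₀=10, f₁=18, f₂=28, f₃=40.
(3h/8)·[f₀ + 3f₁ + 3f₂ + f₃] = 0.375·(188) = 70.5.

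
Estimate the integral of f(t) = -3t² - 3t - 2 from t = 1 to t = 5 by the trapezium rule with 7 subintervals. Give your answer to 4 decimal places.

-168.6531

h = (5 − 1)/7 = 0.571429.
Nodes t₀,…,t₇ = 1, 1.571429, 2.142857, 2.714286, 3.285714, 3.857143, 4.428571, 5.
f(t) = -3t² - 3t - 2: f₀=-8, f₁=-14.122449, f₂=-22.204082, f₃=-32.244898, f₄=-44.244898, f₅=-58.204082, f₆=-74.122449, f₇=-92.
(h/2)·[f₀ + 2f₁ + 2f₂ + 2f₃ + 2f₄ + 2f₅ + 2f₆ + f₇] = 0.285714·(-590.285714) = -168.6531.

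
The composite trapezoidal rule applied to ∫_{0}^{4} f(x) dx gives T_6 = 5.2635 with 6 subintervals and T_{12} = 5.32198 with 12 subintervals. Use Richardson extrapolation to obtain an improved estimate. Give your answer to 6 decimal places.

R = (4·T_{12} − T_6) / 3 = (4·5.32198 − 5.2635)/3 = (16.02442)/3 = 5.341473.

5.341473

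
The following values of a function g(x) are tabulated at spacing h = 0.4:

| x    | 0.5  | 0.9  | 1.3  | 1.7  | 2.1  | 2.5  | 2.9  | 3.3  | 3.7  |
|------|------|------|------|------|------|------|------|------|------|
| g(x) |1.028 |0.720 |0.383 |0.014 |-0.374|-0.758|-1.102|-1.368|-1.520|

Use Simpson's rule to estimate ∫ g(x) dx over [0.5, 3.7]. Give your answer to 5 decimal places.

h = 0.4, n = 8.
(h/3)·[y₀ + 4y₁ + 2y₂ + 4y₃ + 2y₄ + 4y₅ + 2y₆ + 4y₇ + y₈] = 0.133333·(-8.246) = -1.09947.

-1.09947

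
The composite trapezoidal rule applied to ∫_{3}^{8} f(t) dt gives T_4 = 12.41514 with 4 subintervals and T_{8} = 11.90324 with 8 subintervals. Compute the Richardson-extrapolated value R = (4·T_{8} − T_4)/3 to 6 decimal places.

R = (4·T_{8} − T_4) / 3 = (4·11.90324 − 12.41514)/3 = (35.19782)/3 = 11.732607.

11.732607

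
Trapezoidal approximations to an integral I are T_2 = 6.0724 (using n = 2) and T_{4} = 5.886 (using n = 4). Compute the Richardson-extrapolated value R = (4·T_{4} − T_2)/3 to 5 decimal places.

5.82387

R = (4·T_{4} − T_2) / 3 = (4·5.886 − 6.0724)/3 = (17.4716)/3 = 5.82387.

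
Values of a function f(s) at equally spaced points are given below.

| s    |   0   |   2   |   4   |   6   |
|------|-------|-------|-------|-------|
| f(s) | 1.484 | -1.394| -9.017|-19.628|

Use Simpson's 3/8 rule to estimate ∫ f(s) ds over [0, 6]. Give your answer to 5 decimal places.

-37.03275

h = 2, n = 3.
(3h/8)·[y₀ + 3y₁ + 3y₂ + y₃] = 0.75·(-49.377) = -37.03275.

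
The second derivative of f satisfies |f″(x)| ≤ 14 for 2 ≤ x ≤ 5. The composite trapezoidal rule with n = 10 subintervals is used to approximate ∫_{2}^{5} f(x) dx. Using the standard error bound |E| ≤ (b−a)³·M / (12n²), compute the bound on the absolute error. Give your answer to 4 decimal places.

|E| ≤ (3)³·14 / (12·10²) = 378/1200 = 0.3150.

0.3150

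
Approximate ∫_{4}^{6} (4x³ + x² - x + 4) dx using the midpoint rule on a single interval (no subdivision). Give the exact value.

M = (b−a)·f(5) = 2·(524) = 1048.

1048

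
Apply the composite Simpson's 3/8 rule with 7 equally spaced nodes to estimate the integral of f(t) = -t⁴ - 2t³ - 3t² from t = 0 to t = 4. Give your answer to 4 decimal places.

h = (4 − 0)/6 = 0.666667.
Nodes t₀,…,t₆ = 0, 0.666667, 1.333333, 2, 2.666667, 3.333333, 4.
f(t) = -t⁴ - 2t³ - 3t²: f₀=0, f₁=-2.123457, f₂=-13.234568, f₃=-44, f₄=-109.827160, f₅=-230.864198, f₆=-432.
(3h/8)·[f₀ + 3f₁ + 3f₂ + 2f₃ + 3f₄ + 3f₅ + f₆] = 0.25·(-1588.148148) = -397.0370.

-397.0370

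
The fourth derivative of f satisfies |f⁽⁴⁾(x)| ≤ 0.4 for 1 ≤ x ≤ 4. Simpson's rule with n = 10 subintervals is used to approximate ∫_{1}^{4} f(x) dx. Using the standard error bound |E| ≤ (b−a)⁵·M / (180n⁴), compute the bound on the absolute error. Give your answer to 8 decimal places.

|E| ≤ (3)⁵·0.4 / (180·10⁴) = 97.2/1800000 = 0.00005400.

0.00005400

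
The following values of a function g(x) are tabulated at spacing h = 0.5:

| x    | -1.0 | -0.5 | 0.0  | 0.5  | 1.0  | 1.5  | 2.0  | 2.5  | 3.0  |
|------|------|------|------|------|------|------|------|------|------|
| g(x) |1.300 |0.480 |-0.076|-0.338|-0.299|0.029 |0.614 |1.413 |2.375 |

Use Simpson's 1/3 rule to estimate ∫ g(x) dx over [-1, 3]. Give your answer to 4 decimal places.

h = 0.5, n = 8.
(h/3)·[y₀ + 4y₁ + 2y₂ + 4y₃ + 2y₄ + 4y₅ + 2y₆ + 4y₇ + y₈] = 0.166667·(10.489) = 1.7482.

1.7482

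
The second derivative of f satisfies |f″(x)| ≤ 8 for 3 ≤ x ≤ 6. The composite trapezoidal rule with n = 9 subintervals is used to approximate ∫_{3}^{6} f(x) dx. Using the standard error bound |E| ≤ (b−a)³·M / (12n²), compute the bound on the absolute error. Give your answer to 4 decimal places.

|E| ≤ (3)³·8 / (12·9²) = 216/972 = 0.2222.

0.2222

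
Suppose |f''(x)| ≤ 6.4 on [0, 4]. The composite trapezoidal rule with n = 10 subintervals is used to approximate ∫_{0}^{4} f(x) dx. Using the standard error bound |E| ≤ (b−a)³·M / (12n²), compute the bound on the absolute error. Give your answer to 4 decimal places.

|E| ≤ (4)³·6.4 / (12·10²) = 409.6/1200 = 0.3413.

0.3413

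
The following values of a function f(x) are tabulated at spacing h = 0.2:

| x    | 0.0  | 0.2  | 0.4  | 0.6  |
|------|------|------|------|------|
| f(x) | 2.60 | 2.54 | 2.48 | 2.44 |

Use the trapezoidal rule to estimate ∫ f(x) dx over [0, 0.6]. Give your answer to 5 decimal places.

1.50800

h = 0.2, n = 3.
(h/2)·[y₀ + 2y₁ + 2y₂ + y₃] = 0.1·(15.08) = 1.50800.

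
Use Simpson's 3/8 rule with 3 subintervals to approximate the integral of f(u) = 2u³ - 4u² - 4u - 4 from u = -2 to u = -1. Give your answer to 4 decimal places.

h = (-1 − (-2))/3 = 0.333333.
Nodes u₀,…,u₃ = -2, -1.666667, -1.333333, -1.
f(u) = 2u³ - 4u² - 4u - 4: f₀=-28, f₁=-17.703704, f₂=-10.518519, f₃=-6.
(3h/8)·[f₀ + 3f₁ + 3f₂ + f₃] = 0.125·(-118.666667) = -14.8333.

-14.8333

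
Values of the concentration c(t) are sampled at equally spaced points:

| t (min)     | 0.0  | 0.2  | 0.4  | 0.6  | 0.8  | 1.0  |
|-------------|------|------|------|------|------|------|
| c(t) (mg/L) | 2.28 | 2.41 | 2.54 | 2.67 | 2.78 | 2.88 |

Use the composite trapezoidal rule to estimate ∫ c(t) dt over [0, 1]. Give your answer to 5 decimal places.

h = 0.2, n = 5.
(h/2)·[y₀ + 2y₁ + 2y₂ + 2y₃ + 2y₄ + y₅] = 0.1·(25.96) = 2.59600.

2.59600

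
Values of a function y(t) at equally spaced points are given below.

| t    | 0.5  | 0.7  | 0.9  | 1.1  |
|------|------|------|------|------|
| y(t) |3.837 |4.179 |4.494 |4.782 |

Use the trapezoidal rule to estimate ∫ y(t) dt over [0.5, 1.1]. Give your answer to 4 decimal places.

2.5965

h = 0.2, n = 3.
(h/2)·[y₀ + 2y₁ + 2y₂ + y₃] = 0.1·(25.965) = 2.5965.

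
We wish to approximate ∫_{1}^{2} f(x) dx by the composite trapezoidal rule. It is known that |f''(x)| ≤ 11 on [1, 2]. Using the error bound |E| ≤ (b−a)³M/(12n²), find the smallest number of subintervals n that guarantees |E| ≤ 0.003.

18

Need 11/(12n²) ≤ 0.003.
n² ≥ 11/(12·0.003) = 305.556 ⇒ n ≥ 17.4801, so the smallest n is 18.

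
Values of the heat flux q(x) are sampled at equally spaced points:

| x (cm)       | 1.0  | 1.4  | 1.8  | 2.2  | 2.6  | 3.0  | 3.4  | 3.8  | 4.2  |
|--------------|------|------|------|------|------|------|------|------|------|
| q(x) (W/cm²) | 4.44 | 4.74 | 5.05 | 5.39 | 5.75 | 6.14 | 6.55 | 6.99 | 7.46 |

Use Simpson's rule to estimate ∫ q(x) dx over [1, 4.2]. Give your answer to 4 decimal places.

h = 0.4, n = 8.
(h/3)·[y₀ + 4y₁ + 2y₂ + 4y₃ + 2y₄ + 4y₅ + 2y₆ + 4y₇ + y₈] = 0.133333·(139.64) = 18.6187.

18.6187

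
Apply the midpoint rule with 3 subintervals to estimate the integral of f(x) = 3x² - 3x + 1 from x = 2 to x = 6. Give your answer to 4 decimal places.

h = (6 − 2)/3 = 1.333333.
Midpoints m₁,…,m₃ = 2.666667, 4, 5.333333.
f(m₁)=14.333333, f(m₂)=37, f(m₃)=70.333333.
h·[f(m₁) + f(m₂) + f(m₃)] = 1.333333·(121.666667) = 162.2222.

162.2222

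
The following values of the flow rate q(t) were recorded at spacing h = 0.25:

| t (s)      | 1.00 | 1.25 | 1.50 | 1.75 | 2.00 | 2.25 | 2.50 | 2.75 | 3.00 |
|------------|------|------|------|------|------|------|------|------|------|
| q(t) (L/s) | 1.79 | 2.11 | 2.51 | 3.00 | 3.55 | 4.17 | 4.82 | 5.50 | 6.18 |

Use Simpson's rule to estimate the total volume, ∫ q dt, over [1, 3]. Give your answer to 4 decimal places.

h = 0.25, n = 8.
(h/3)·[y₀ + 4y₁ + 2y₂ + 4y₃ + 2y₄ + 4y₅ + 2y₆ + 4y₇ + y₈] = 0.083333·(88.85) = 7.4042.

7.4042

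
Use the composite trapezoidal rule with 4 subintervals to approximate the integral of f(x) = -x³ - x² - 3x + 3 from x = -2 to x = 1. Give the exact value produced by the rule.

h = (1 − (-2))/4 = 0.75.
Nodes x₀,…,x₄ = -2, -1.25, -0.5, 0.25, 1.
f(x) = -x³ - x² - 3x + 3: f₀=13, f₁=7.140625, f₂=4.375, f₃=2.171875, f₄=-2.
(h/2)·[f₀ + 2f₁ + 2f₂ + 2f₃ + f₄] = 0.375·(38.375) = 14.390625.

14.390625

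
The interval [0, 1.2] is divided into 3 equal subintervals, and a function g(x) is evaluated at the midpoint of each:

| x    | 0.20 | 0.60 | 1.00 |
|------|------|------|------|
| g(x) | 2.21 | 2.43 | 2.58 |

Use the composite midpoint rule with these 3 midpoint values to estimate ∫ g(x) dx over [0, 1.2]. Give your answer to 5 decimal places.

h = 0.4, n = 3.
h·[y(m₁) + y(m₂) + y(m₃)] = 0.4·(7.22) = 2.88800.

2.88800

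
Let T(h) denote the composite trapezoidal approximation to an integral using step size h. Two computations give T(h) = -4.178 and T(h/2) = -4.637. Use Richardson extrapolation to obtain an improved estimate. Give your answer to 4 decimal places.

-4.7900

R = (4·T(h/2) − T(h)) / 3 = (4·(-4.637) − (-4.178))/3 = (-14.370)/3 = -4.7900.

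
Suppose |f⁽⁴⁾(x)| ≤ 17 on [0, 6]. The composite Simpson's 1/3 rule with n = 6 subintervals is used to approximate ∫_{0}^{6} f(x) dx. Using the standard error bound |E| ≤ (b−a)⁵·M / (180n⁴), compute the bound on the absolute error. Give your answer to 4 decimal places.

|E| ≤ (6)⁵·17 / (180·6⁴) = 132192/233280 = 0.5667.

0.5667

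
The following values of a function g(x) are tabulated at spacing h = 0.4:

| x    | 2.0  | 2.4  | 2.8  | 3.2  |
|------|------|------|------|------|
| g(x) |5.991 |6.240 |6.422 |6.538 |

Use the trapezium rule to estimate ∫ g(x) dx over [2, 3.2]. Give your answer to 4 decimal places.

h = 0.4, n = 3.
(h/2)·[y₀ + 2y₁ + 2y₂ + y₃] = 0.2·(37.853) = 7.5706.

7.5706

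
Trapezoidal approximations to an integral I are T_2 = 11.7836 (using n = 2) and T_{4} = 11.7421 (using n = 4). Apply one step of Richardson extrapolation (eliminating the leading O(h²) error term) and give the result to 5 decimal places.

11.72827

R = (4·T_{4} − T_2) / 3 = (4·11.7421 − 11.7836)/3 = (35.1848)/3 = 11.72827.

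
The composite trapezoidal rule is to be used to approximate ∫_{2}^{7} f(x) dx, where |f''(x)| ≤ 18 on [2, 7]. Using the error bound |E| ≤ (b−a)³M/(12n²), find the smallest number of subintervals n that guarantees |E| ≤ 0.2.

31

Need 2250/(12n²) ≤ 0.2.
n² ≥ 2250/(12·0.2) = 937.5 ⇒ n ≥ 30.6186, so the smallest n is 31.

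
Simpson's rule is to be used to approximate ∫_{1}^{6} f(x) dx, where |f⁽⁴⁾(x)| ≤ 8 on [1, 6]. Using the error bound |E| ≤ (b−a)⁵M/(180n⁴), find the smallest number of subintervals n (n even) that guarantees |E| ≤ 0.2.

6

Need 25000/(180n⁴) ≤ 0.2.
n⁴ ≥ 25000/(180·0.2) = 694.444 ⇒ n ≥ 5.1335, so the smallest even n is 6. (n must be even for Simpson's rule.)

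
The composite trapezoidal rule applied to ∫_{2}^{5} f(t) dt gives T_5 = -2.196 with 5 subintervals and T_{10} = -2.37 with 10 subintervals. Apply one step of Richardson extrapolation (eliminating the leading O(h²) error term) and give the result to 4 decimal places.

R = (4·T_{10} − T_5) / 3 = (4·(-2.37) − (-2.196))/3 = (-7.284)/3 = -2.4280.

-2.4280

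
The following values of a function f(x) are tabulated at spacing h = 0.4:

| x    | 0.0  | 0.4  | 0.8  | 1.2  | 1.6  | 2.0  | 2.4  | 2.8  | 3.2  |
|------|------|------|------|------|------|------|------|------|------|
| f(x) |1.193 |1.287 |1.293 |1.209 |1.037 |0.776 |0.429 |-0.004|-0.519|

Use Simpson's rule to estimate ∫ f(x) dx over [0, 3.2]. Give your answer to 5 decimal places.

2.56853

h = 0.4, n = 8.
(h/3)·[y₀ + 4y₁ + 2y₂ + 4y₃ + 2y₄ + 4y₅ + 2y₆ + 4y₇ + y₈] = 0.133333·(19.264) = 2.56853.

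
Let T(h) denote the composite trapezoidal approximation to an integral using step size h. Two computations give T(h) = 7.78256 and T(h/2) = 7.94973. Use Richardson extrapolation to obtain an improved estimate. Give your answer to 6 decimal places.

R = (4·T(h/2) − T(h)) / 3 = (4·7.94973 − 7.78256)/3 = (24.01636)/3 = 8.005453.

8.005453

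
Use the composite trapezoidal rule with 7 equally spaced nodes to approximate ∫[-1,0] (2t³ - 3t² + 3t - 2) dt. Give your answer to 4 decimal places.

h = (0 − (-1))/6 = 0.166667.
Nodes t₀,…,t₆ = -1, -0.833333, -0.666667, -0.5, -0.333333, -0.166667, 0.
f(t) = 2t³ - 3t² + 3t - 2: f₀=-10, f₁=-7.740741, f₂=-5.925926, f₃=-4.5, f₄=-3.407407, f₅=-2.592593, f₆=-2.
(h/2)·[f₀ + 2f₁ + 2f₂ + 2f₃ + 2f₄ + 2f₅ + f₆] = 0.083333·(-60.333333) = -5.0278.

-5.0278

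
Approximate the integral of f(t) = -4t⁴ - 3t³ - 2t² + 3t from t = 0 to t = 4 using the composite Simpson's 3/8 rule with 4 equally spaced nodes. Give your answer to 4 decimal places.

h = (4 − 0)/3 = 1.333333.
Nodes t₀,…,t₃ = 0, 1.333333, 2.666667, 4.
f(t) = -4t⁴ - 3t³ - 2t² + 3t: f₀=0, f₁=-19.308642, f₂=-265.382716, f₃=-1236.
(3h/8)·[f₀ + 3f₁ + 3f₂ + f₃] = 0.5·(-2090.074074) = -1045.0370.

-1045.0370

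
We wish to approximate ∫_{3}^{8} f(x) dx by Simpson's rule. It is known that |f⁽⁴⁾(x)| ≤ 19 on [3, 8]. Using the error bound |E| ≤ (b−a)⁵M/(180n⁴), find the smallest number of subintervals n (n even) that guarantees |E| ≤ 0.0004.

Need 59375/(180n⁴) ≤ 0.0004.
n⁴ ≥ 59375/(180·0.0004) = 824653 ⇒ n ≥ 30.1348, so the smallest even n is 32. (n must be even for Simpson's rule.)

32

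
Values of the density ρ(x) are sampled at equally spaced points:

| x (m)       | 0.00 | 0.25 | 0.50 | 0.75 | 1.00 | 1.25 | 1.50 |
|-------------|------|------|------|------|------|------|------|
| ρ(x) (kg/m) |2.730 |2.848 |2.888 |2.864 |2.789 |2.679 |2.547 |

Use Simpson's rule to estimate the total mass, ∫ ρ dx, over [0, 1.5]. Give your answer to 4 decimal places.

4.1829

h = 0.25, n = 6.
(h/3)·[y₀ + 4y₁ + 2y₂ + 4y₃ + 2y₄ + 4y₅ + y₆] = 0.083333·(50.195) = 4.1829.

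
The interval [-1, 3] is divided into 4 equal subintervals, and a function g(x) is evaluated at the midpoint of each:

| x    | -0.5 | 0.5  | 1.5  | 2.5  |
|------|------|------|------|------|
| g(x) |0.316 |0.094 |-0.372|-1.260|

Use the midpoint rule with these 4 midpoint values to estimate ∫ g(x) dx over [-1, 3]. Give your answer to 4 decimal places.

h = 1, n = 4.
h·[y(m₁) + y(m₂) + y(m₃) + y(m₄)] = 1·(-1.222) = -1.2220.

-1.2220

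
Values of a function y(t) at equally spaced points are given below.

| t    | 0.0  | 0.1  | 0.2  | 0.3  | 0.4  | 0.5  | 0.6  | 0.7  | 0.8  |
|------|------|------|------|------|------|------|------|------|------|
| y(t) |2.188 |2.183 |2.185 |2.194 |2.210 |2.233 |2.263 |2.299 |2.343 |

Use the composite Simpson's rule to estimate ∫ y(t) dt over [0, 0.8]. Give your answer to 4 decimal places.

h = 0.1, n = 8.
(h/3)·[y₀ + 4y₁ + 2y₂ + 4y₃ + 2y₄ + 4y₅ + 2y₆ + 4y₇ + y₈] = 0.033333·(53.483) = 1.7828.

1.7828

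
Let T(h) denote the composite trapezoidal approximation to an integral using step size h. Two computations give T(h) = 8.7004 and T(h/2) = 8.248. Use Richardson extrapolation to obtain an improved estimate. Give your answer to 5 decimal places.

R = (4·T(h/2) − T(h)) / 3 = (4·8.248 − 8.7004)/3 = (24.2916)/3 = 8.09720.

8.09720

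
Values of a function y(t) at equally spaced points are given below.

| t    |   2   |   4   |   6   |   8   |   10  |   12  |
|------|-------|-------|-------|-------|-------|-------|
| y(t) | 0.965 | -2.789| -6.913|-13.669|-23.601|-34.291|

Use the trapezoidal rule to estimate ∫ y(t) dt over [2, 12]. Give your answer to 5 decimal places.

-127.27000

h = 2, n = 5.
(h/2)·[y₀ + 2y₁ + 2y₂ + 2y₃ + 2y₄ + y₅] = 1·(-127.270) = -127.27000.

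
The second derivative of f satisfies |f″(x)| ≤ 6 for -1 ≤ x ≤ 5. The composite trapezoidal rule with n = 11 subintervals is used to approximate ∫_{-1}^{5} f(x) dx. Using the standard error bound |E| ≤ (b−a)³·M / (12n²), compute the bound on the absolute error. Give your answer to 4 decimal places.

|E| ≤ (6)³·6 / (12·11²) = 1296/1452 = 0.8926.

0.8926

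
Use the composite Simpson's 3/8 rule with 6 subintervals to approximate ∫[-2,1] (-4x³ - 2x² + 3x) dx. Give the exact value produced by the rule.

4.5

h = (1 − (-2))/6 = 0.5.
Nodes x₀,…,x₆ = -2, -1.5, -1, -0.5, 0, 0.5, 1.
f(x) = -4x³ - 2x² + 3x: f₀=18, f₁=4.5, f₂=-1, f₃=-1.5, f₄=0, f₅=0.5, f₆=-3.
(3h/8)·[f₀ + 3f₁ + 3f₂ + 2f₃ + 3f₄ + 3f₅ + f₆] = 0.1875·(24) = 4.5.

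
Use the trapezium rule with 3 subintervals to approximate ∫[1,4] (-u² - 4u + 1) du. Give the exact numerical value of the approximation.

-48.5

h = (4 − 1)/3 = 1.
Nodes u₀,…,u₃ = 1, 2, 3, 4.
f(u) = -u² - 4u + 1: f₀=-4, f₁=-11, f₂=-20, f₃=-31.
(h/2)·[f₀ + 2f₁ + 2f₂ + f₃] = 0.5·(-97) = -48.5.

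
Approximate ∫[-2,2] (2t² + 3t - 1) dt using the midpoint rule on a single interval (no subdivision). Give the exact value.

M = (b−a)·f(0) = 4·(-1) = -4.

-4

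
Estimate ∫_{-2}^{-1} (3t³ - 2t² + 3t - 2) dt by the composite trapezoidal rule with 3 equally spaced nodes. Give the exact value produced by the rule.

h = (-1 − (-2))/2 = 0.5.
Nodes t₀,…,t₂ = -2, -1.5, -1.
f(t) = 3t³ - 2t² + 3t - 2: f₀=-40, f₁=-21.125, f₂=-10.
(h/2)·[f₀ + 2f₁ + f₂] = 0.25·(-92.25) = -23.0625.

-23.0625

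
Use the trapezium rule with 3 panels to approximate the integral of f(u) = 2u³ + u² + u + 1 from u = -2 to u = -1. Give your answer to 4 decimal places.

h = (-1 − (-2))/3 = 0.333333.
Nodes u₀,…,u₃ = -2, -1.666667, -1.333333, -1.
f(u) = 2u³ + u² + u + 1: f₀=-13, f₁=-7.148148, f₂=-3.296296, f₃=-1.
(h/2)·[f₀ + 2f₁ + 2f₂ + f₃] = 0.166667·(-34.888889) = -5.8148.

-5.8148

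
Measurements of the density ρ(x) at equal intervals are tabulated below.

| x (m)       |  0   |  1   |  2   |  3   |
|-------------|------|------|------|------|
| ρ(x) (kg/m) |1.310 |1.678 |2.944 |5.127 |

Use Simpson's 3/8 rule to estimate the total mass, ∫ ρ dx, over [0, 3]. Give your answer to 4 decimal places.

7.6136

h = 1, n = 3.
(3h/8)·[y₀ + 3y₁ + 3y₂ + y₃] = 0.375·(20.303) = 7.6136.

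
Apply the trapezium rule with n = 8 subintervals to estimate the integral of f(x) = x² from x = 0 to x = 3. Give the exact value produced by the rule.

9.0703125

h = (3 − 0)/8 = 0.375.
Nodes x₀,…,x₈ = 0, 0.375, 0.75, 1.125, 1.5, 1.875, 2.25, 2.625, 3.
f(x) = x²: f₀=0, f₁=0.140625, f₂=0.5625, f₃=1.265625, f₄=2.25, f₅=3.515625, f₆=5.0625, f₇=6.890625, f₈=9.
(h/2)·[f₀ + 2f₁ + 2f₂ + 2f₃ + 2f₄ + 2f₅ + 2f₆ + 2f₇ + f₈] = 0.1875·(48.375) = 9.0703125.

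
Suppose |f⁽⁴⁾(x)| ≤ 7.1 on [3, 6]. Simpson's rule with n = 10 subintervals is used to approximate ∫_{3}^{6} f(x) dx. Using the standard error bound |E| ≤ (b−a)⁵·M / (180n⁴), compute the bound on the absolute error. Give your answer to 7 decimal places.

|E| ≤ (3)⁵·7.1 / (180·10⁴) = 1725.3/1800000 = 0.0009585.

0.0009585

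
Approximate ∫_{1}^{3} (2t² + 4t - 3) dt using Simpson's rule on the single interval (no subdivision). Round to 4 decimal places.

27.3333

S = (b−a)/6 · [f(1) + 4f(2) + f(3)] = 0.333333·[3 + 4·13 + 27] = 27.3333.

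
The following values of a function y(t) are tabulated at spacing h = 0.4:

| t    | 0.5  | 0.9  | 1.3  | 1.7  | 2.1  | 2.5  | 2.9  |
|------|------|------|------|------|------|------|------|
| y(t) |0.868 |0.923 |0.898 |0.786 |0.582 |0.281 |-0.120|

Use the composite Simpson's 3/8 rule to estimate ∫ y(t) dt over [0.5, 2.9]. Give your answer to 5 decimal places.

1.55580

h = 0.4, n = 6.
(3h/8)·[y₀ + 3y₁ + 3y₂ + 2y₃ + 3y₄ + 3y₅ + y₆] = 0.15·(10.372) = 1.55580.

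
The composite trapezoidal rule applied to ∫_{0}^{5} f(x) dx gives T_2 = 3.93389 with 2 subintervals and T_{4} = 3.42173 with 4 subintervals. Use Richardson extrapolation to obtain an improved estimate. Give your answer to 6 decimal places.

R = (4·T_{4} − T_2) / 3 = (4·3.42173 − 3.93389)/3 = (9.75303)/3 = 3.251010.

3.251010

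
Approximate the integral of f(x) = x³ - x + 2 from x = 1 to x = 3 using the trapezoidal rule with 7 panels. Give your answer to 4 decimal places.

20.1633

h = (3 − 1)/7 = 0.285714.
Nodes x₀,…,x₇ = 1, 1.285714, 1.571429, 1.857143, 2.142857, 2.428571, 2.714286, 3.
f(x) = x³ - x + 2: f₀=2, f₁=2.839650, f₂=4.309038, f₃=6.548105, f₄=9.696793, f₅=13.895044, f₆=19.282799, f₇=26.
(h/2)·[f₀ + 2f₁ + 2f₂ + 2f₃ + 2f₄ + 2f₅ + 2f₆ + f₇] = 0.142857·(141.142857) = 20.1633.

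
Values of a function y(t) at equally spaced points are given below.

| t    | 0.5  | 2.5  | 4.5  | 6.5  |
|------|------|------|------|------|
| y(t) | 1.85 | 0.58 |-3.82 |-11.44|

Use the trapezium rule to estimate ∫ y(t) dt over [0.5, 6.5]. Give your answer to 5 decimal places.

-16.07000

h = 2, n = 3.
(h/2)·[y₀ + 2y₁ + 2y₂ + y₃] = 1·(-16.07) = -16.07000.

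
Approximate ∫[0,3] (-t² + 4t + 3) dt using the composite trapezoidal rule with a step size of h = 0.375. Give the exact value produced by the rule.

17.9296875

h = (3 − 0)/8 = 0.375.
Nodes t₀,…,t₈ = 0, 0.375, 0.75, 1.125, 1.5, 1.875, 2.25, 2.625, 3.
f(t) = -t² + 4t + 3: f₀=3, f₁=4.359375, f₂=5.4375, f₃=6.234375, f₄=6.75, f₅=6.984375, f₆=6.9375, f₇=6.609375, f₈=6.
(h/2)·[f₀ + 2f₁ + 2f₂ + 2f₃ + 2f₄ + 2f₅ + 2f₆ + 2f₇ + f₈] = 0.1875·(95.625) = 17.9296875.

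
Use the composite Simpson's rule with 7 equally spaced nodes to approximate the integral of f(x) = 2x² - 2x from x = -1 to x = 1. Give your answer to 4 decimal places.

1.3333

h = (1 − (-1))/6 = 0.333333.
Nodes x₀,…,x₆ = -1, -0.666667, -0.333333, 0, 0.333333, 0.666667, 1.
f(x) = 2x² - 2x: f₀=4, f₁=2.222222, f₂=0.888889, f₃=0, f₄=-0.444444, f₅=-0.444444, f₆=0.
(h/3)·[f₀ + 4f₁ + 2f₂ + 4f₃ + 2f₄ + 4f₅ + f₆] = 0.111111·(12) = 1.3333.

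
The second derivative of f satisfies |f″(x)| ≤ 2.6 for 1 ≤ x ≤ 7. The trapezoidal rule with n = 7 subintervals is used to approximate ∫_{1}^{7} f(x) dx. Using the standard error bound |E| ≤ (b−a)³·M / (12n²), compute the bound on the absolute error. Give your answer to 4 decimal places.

0.9551

|E| ≤ (6)³·2.6 / (12·7²) = 561.6/588 = 0.9551.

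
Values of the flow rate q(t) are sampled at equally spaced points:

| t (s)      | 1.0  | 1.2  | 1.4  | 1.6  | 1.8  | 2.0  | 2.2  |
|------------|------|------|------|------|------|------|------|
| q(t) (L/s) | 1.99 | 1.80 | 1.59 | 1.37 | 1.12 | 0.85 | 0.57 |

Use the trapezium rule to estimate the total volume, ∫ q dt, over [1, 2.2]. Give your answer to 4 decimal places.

1.6020

h = 0.2, n = 6.
(h/2)·[y₀ + 2y₁ + 2y₂ + 2y₃ + 2y₄ + 2y₅ + y₆] = 0.1·(16.02) = 1.6020.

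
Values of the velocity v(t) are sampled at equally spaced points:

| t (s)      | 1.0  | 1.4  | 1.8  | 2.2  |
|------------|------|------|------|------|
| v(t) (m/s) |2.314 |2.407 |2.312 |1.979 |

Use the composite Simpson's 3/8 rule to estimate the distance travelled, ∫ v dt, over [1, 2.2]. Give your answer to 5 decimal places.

h = 0.4, n = 3.
(3h/8)·[y₀ + 3y₁ + 3y₂ + y₃] = 0.15·(18.450) = 2.76750.

2.76750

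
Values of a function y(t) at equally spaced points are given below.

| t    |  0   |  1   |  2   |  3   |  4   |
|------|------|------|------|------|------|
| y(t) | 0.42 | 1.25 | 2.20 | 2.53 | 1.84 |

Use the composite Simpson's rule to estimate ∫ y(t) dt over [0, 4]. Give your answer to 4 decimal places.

h = 1, n = 4.
(h/3)·[y₀ + 4y₁ + 2y₂ + 4y₃ + y₄] = 0.333333·(21.78) = 7.2600.

7.2600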